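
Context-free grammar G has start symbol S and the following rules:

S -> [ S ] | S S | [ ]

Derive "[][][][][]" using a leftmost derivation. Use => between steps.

S => SS => SSS => SSSS => SSSSS => []SSSS => [][]SSS => [][][]SS => [][][][]S => [][][][][]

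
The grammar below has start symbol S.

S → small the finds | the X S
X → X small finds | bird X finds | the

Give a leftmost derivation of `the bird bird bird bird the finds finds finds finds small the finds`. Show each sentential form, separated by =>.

S => the X S   [S → the X S]
the X S => the bird X finds S   [X → bird X finds]
the bird X finds S => the bird bird X finds finds S   [X → bird X finds]
the bird bird X finds finds S => the bird bird bird X finds finds finds S   [X → bird X finds]
the bird bird bird X finds finds finds S => the bird bird bird bird X finds finds finds finds S   [X → bird X finds]
the bird bird bird bird X finds finds finds finds S => the bird bird bird bird the finds finds finds finds S   [X → the]
the bird bird bird bird the finds finds finds finds S => the bird bird bird bird the finds finds finds finds small the finds   [S → small the finds]

S => the X S => the bird X finds S => the bird bird X finds finds S => the bird bird bird X finds finds finds S => the bird bird bird bird X finds finds finds finds S => the bird bird bird bird the finds finds finds finds S => the bird bird bird bird the finds finds finds finds small the finds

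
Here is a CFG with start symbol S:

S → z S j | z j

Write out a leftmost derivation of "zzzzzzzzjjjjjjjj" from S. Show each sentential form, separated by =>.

S => zSj => zzSjj => zzzSjjj => zzzzSjjjj => zzzzzSjjjjj => zzzzzzSjjjjjj => zzzzzzzSjjjjjjj => zzzzzzzzjjjjjjjj

S => zSj   [S → z S j]
zSj => zzSjj   [S → z S j]
zzSjj => zzzSjjj   [S → z S j]
zzzSjjj => zzzzSjjjj   [S → z S j]
zzzzSjjjj => zzzzzSjjjjj   [S → z S j]
zzzzzSjjjjj => zzzzzzSjjjjjj   [S → z S j]
zzzzzzSjjjjjj => zzzzzzzSjjjjjjj   [S → z S j]
zzzzzzzSjjjjjjj => zzzzzzzzjjjjjjjj   [S → z j]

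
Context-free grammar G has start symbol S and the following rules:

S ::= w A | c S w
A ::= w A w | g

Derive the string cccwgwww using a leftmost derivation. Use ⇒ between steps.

S⇒cSw⇒ccSww⇒cccSwww⇒cccwAwww⇒cccwgwww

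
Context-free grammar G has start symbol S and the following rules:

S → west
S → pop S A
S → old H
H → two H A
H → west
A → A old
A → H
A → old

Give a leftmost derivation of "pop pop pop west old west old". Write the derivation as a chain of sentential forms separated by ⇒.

S ⇒ pop S A   [S → pop S A]
pop S A ⇒ pop pop S A A   [S → pop S A]
pop pop S A A ⇒ pop pop pop S A A A   [S → pop S A]
pop pop pop S A A A ⇒ pop pop pop west A A A   [S → west]
pop pop pop west A A A ⇒ pop pop pop west old A A   [A → old]
pop pop pop west old A A ⇒ pop pop pop west old H A   [A → H]
pop pop pop west old H A ⇒ pop pop pop west old west A   [H → west]
pop pop pop west old west A ⇒ pop pop pop west old west old   [A → old]

S ⇒ pop S A ⇒ pop pop S A A ⇒ pop pop pop S A A A ⇒ pop pop pop west A A A ⇒ pop pop pop west old A A ⇒ pop pop pop west old H A ⇒ pop pop pop west old west A ⇒ pop pop pop west old west old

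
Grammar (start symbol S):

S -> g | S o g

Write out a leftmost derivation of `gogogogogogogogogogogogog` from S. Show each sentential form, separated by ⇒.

S⇒Sog⇒Sogog⇒Sogogog⇒Sogogogog⇒Sogogogogog⇒Sogogogogogog⇒Sogogogogogogog⇒Sogogogogogogogog⇒Sogogogogogogogogog⇒Sogogogogogogogogogog⇒Sogogogogogogogogogogog⇒Sogogogogogogogogogogogog⇒gogogogogogogogogogogogog

S ⇒ Sog   [S -> S o g]
Sog ⇒ Sogog   [S -> S o g]
Sogog ⇒ Sogogog   [S -> S o g]
Sogogog ⇒ Sogogogog   [S -> S o g]
Sogogogog ⇒ Sogogogogog   [S -> S o g]
Sogogogogog ⇒ Sogogogogogog   [S -> S o g]
Sogogogogogog ⇒ Sogogogogogogog   [S -> S o g]
Sogogogogogogog ⇒ Sogogogogogogogog   [S -> S o g]
Sogogogogogogogog ⇒ Sogogogogogogogogog   [S -> S o g]
Sogogogogogogogogog ⇒ Sogogogogogogogogogog   [S -> S o g]
Sogogogogogogogogogog ⇒ Sogogogogogogogogogogog   [S -> S o g]
Sogogogogogogogogogogog ⇒ Sogogogogogogogogogogogog   [S -> S o g]
Sogogogogogogogogogogogog ⇒ gogogogogogogogogogogogog   [S -> g]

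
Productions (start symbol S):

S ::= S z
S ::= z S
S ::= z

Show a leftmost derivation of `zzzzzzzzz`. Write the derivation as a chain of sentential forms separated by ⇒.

S ⇒ zS ⇒ zzS ⇒ zzzS ⇒ zzzSz ⇒ zzzzSz ⇒ zzzzSzz ⇒ zzzzzSzz ⇒ zzzzzSzzz ⇒ zzzzzzzzz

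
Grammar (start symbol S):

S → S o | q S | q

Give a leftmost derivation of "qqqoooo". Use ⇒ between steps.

S⇒qS⇒qqS⇒qqSo⇒qqSoo⇒qqSooo⇒qqSoooo⇒qqqoooo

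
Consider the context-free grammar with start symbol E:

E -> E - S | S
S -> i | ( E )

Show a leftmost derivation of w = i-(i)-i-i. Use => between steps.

E => E-S => E-S-S => E-S-S-S => S-S-S-S => i-S-S-S => i-(E)-S-S => i-(S)-S-S => i-(i)-S-S => i-(i)-i-S => i-(i)-i-i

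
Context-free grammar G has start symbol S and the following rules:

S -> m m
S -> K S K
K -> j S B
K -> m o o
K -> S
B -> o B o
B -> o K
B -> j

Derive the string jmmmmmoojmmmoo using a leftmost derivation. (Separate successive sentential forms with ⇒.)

S ⇒ KSK   [S -> K S K]
KSK ⇒ jSBSK   [K -> j S B]
jSBSK ⇒ jKSKBSK   [S -> K S K]
jKSKBSK ⇒ jSSKBSK   [K -> S]
jSSKBSK ⇒ jmmSKBSK   [S -> m m]
jmmSKBSK ⇒ jmmmmKBSK   [S -> m m]
jmmmmKBSK ⇒ jmmmmmooBSK   [K -> m o o]
jmmmmmooBSK ⇒ jmmmmmoojSK   [B -> j]
jmmmmmoojSK ⇒ jmmmmmoojmmK   [S -> m m]
jmmmmmoojmmK ⇒ jmmmmmoojmmmoo   [K -> m o o]

S⇒KSK⇒jSBSK⇒jKSKBSK⇒jSSKBSK⇒jmmSKBSK⇒jmmmmKBSK⇒jmmmmmooBSK⇒jmmmmmoojSK⇒jmmmmmoojmmK⇒jmmmmmoojmmmoo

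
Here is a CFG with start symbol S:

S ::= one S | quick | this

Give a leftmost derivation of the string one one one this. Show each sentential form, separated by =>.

S => one S   [S ::= one S]
one S => one one S   [S ::= one S]
one one S => one one one S   [S ::= one S]
one one one S => one one one this   [S ::= this]

S => one S => one one S => one one one S => one one one this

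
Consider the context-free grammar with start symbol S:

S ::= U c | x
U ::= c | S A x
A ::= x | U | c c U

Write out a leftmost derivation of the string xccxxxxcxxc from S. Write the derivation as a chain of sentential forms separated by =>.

S => Uc => SAxc => UcAxc => SAxcAxc => xAxcAxc => xccUxcAxc => xccSAxxcAxc => xccxAxxcAxc => xccxxxxcAxc => xccxxxxcxxc

S => Uc   [S ::= U c]
Uc => SAxc   [U ::= S A x]
SAxc => UcAxc   [S ::= U c]
UcAxc => SAxcAxc   [U ::= S A x]
SAxcAxc => xAxcAxc   [S ::= x]
xAxcAxc => xccUxcAxc   [A ::= c c U]
xccUxcAxc => xccSAxxcAxc   [U ::= S A x]
xccSAxxcAxc => xccxAxxcAxc   [S ::= x]
xccxAxxcAxc => xccxxxxcAxc   [A ::= x]
xccxxxxcAxc => xccxxxxcxxc   [A ::= x]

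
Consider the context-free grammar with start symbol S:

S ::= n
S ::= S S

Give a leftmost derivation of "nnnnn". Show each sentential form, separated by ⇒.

S⇒SS⇒SSS⇒nSS⇒nSSS⇒nSSSS⇒nnSSS⇒nnnSS⇒nnnnS⇒nnnnn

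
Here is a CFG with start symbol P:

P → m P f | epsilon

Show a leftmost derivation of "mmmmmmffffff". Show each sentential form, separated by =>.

P=>mPf=>mmPff=>mmmPfff=>mmmmPffff=>mmmmmPfffff=>mmmmmmPffffff=>mmmmmmffffff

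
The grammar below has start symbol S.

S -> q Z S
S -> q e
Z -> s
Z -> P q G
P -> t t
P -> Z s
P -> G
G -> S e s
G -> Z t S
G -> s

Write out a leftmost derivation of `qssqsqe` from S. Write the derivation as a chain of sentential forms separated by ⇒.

S ⇒ qZS   [S -> q Z S]
qZS ⇒ qPqGS   [Z -> P q G]
qPqGS ⇒ qZsqGS   [P -> Z s]
qZsqGS ⇒ qssqGS   [Z -> s]
qssqGS ⇒ qssqsS   [G -> s]
qssqsS ⇒ qssqsqe   [S -> q e]

S ⇒ qZS ⇒ qPqGS ⇒ qZsqGS ⇒ qssqGS ⇒ qssqsS ⇒ qssqsqe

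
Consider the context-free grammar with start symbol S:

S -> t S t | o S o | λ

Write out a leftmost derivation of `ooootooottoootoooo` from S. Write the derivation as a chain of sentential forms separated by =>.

S=>oSo=>ooSoo=>oooSooo=>ooooSoooo=>ooootStoooo=>ooootoSotoooo=>ooootooSootoooo=>ooootoooSoootoooo=>ooootoootStoootoooo=>ooootooottoootoooo

S => oSo   [S -> o S o]
oSo => ooSoo   [S -> o S o]
ooSoo => oooSooo   [S -> o S o]
oooSooo => ooooSoooo   [S -> o S o]
ooooSoooo => ooootStoooo   [S -> t S t]
ooootStoooo => ooootoSotoooo   [S -> o S o]
ooootoSotoooo => ooootooSootoooo   [S -> o S o]
ooootooSootoooo => ooootoooSoootoooo   [S -> o S o]
ooootoooSoootoooo => ooootoootStoootoooo   [S -> t S t]
ooootoootStoootoooo => ooootooottoootoooo   [S -> λ]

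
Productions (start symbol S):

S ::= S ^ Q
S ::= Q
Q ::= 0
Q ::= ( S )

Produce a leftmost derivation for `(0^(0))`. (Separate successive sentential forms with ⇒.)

S ⇒ Q ⇒ (S) ⇒ (S^Q) ⇒ (Q^Q) ⇒ (0^Q) ⇒ (0^(S)) ⇒ (0^(Q)) ⇒ (0^(0))

S ⇒ Q   [S ::= Q]
Q ⇒ (S)   [Q ::= ( S )]
(S) ⇒ (S^Q)   [S ::= S ^ Q]
(S^Q) ⇒ (Q^Q)   [S ::= Q]
(Q^Q) ⇒ (0^Q)   [Q ::= 0]
(0^Q) ⇒ (0^(S))   [Q ::= ( S )]
(0^(S)) ⇒ (0^(Q))   [S ::= Q]
(0^(Q)) ⇒ (0^(0))   [Q ::= 0]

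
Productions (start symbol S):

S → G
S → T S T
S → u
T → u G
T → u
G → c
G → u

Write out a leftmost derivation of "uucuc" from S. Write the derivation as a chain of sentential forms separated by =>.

S => TST => uGST => uuST => uuGT => uucT => uucuG => uucuc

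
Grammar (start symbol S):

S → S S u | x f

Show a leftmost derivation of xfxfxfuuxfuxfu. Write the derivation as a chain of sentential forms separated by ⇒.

S⇒SSu⇒SSuSu⇒SSuSuSu⇒xfSuSuSu⇒xfSSuuSuSu⇒xfxfSuuSuSu⇒xfxfxfuuSuSu⇒xfxfxfuuxfuSu⇒xfxfxfuuxfuxfu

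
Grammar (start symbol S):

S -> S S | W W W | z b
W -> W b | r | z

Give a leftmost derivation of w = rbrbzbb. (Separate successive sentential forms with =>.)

S => WWW   [S -> W W W]
WWW => WbWW   [W -> W b]
WbWW => rbWW   [W -> r]
rbWW => rbWbW   [W -> W b]
rbWbW => rbrbW   [W -> r]
rbrbW => rbrbWb   [W -> W b]
rbrbWb => rbrbWbb   [W -> W b]
rbrbWbb => rbrbzbb   [W -> z]

S => WWW => WbWW => rbWW => rbWbW => rbrbW => rbrbWb => rbrbWbb => rbrbzbb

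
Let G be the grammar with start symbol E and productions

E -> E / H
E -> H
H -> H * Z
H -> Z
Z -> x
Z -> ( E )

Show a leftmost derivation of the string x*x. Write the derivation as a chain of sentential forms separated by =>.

E => H => H*Z => Z*Z => x*Z => x*x

E => H   [E -> H]
H => H*Z   [H -> H * Z]
H*Z => Z*Z   [H -> Z]
Z*Z => x*Z   [Z -> x]
x*Z => x*x   [Z -> x]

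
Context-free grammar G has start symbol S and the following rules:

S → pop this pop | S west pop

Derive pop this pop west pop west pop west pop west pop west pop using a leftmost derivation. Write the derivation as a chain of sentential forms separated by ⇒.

S ⇒ S west pop ⇒ S west pop west pop ⇒ S west pop west pop west pop ⇒ S west pop west pop west pop west pop ⇒ S west pop west pop west pop west pop west pop ⇒ pop this pop west pop west pop west pop west pop west pop

S ⇒ S west pop   [S → S west pop]
S west pop ⇒ S west pop west pop   [S → S west pop]
S west pop west pop ⇒ S west pop west pop west pop   [S → S west pop]
S west pop west pop west pop ⇒ S west pop west pop west pop west pop   [S → S west pop]
S west pop west pop west pop west pop ⇒ S west pop west pop west pop west pop west pop   [S → S west pop]
S west pop west pop west pop west pop west pop ⇒ pop this pop west pop west pop west pop west pop west pop   [S → pop this pop]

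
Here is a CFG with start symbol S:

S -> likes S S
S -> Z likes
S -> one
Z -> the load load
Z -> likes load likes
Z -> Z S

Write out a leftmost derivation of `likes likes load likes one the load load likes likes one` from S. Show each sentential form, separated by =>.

S => likes S S => likes Z likes S => likes Z S likes S => likes Z S S likes S => likes likes load likes S S likes S => likes likes load likes one S likes S => likes likes load likes one Z likes likes S => likes likes load likes one the load load likes likes S => likes likes load likes one the load load likes likes one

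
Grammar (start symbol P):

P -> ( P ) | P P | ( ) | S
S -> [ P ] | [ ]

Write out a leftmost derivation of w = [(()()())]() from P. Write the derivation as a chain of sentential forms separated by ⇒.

P⇒PP⇒SP⇒[P]P⇒[(P)]P⇒[(PP)]P⇒[(PPP)]P⇒[(()PP)]P⇒[(()()P)]P⇒[(()()())]P⇒[(()()())]()

P ⇒ PP   [P -> P P]
PP ⇒ SP   [P -> S]
SP ⇒ [P]P   [S -> [ P ]]
[P]P ⇒ [(P)]P   [P -> ( P )]
[(P)]P ⇒ [(PP)]P   [P -> P P]
[(PP)]P ⇒ [(PPP)]P   [P -> P P]
[(PPP)]P ⇒ [(()PP)]P   [P -> ( )]
[(()PP)]P ⇒ [(()()P)]P   [P -> ( )]
[(()()P)]P ⇒ [(()()())]P   [P -> ( )]
[(()()())]P ⇒ [(()()())]()   [P -> ( )]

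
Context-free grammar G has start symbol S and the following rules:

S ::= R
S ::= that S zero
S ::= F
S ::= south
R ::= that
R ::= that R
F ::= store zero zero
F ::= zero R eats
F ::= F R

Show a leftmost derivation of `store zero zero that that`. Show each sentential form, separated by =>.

S => F => F R => store zero zero R => store zero zero that R => store zero zero that that

S => F   [S ::= F]
F => F R   [F ::= F R]
F R => store zero zero R   [F ::= store zero zero]
store zero zero R => store zero zero that R   [R ::= that R]
store zero zero that R => store zero zero that that   [R ::= that]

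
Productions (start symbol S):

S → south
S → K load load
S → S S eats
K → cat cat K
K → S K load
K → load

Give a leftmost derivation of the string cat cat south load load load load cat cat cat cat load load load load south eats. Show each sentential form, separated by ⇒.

S ⇒ S S eats   [S → S S eats]
S S eats ⇒ K load load S eats   [S → K load load]
K load load S eats ⇒ cat cat K load load S eats   [K → cat cat K]
cat cat K load load S eats ⇒ cat cat S K load load load S eats   [K → S K load]
cat cat S K load load load S eats ⇒ cat cat K load load K load load load S eats   [S → K load load]
cat cat K load load K load load load S eats ⇒ cat cat S K load load load K load load load S eats   [K → S K load]
cat cat S K load load load K load load load S eats ⇒ cat cat south K load load load K load load load S eats   [S → south]
cat cat south K load load load K load load load S eats ⇒ cat cat south load load load load K load load load S eats   [K → load]
cat cat south load load load load K load load load S eats ⇒ cat cat south load load load load cat cat K load load load S eats   [K → cat cat K]
cat cat south load load load load cat cat K load load load S eats ⇒ cat cat south load load load load cat cat cat cat K load load load S eats   [K → cat cat K]
cat cat south load load load load cat cat cat cat K load load load S eats ⇒ cat cat south load load load load cat cat cat cat load load load load S eats   [K → load]
cat cat south load load load load cat cat cat cat load load load load S eats ⇒ cat cat south load load load load cat cat cat cat load load load load south eats   [S → south]

S ⇒ S S eats ⇒ K load load S eats ⇒ cat cat K load load S eats ⇒ cat cat S K load load load S eats ⇒ cat cat K load load K load load load S eats ⇒ cat cat S K load load load K load load load S eats ⇒ cat cat south K load load load K load load load S eats ⇒ cat cat south load load load load K load load load S eats ⇒ cat cat south load load load load cat cat K load load load S eats ⇒ cat cat south load load load load cat cat cat cat K load load load S eats ⇒ cat cat south load load load load cat cat cat cat load load load load S eats ⇒ cat cat south load load load load cat cat cat cat load load load load south eats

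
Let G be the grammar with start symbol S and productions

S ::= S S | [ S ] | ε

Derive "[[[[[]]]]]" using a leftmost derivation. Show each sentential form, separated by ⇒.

S ⇒ SS ⇒ SSS ⇒ [S]SS ⇒ [[S]]SS ⇒ [[SS]]SS ⇒ [[[S]S]]SS ⇒ [[[[S]]S]]SS ⇒ [[[[[S]]]S]]SS ⇒ [[[[[]]]S]]SS ⇒ [[[[[]]]]]SS ⇒ [[[[[]]]]]S ⇒ [[[[[]]]]]

S ⇒ SS   [S ::= S S]
SS ⇒ SSS   [S ::= S S]
SSS ⇒ [S]SS   [S ::= [ S ]]
[S]SS ⇒ [[S]]SS   [S ::= [ S ]]
[[S]]SS ⇒ [[SS]]SS   [S ::= S S]
[[SS]]SS ⇒ [[[S]S]]SS   [S ::= [ S ]]
[[[S]S]]SS ⇒ [[[[S]]S]]SS   [S ::= [ S ]]
[[[[S]]S]]SS ⇒ [[[[[S]]]S]]SS   [S ::= [ S ]]
[[[[[S]]]S]]SS ⇒ [[[[[]]]S]]SS   [S ::= ε]
[[[[[]]]S]]SS ⇒ [[[[[]]]]]SS   [S ::= ε]
[[[[[]]]]]SS ⇒ [[[[[]]]]]S   [S ::= ε]
[[[[[]]]]]S ⇒ [[[[[]]]]]   [S ::= ε]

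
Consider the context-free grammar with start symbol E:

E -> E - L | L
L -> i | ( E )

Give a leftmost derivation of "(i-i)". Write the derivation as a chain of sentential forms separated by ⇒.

E ⇒ L ⇒ (E) ⇒ (E-L) ⇒ (L-L) ⇒ (i-L) ⇒ (i-i)

E ⇒ L   [E -> L]
L ⇒ (E)   [L -> ( E )]
(E) ⇒ (E-L)   [E -> E - L]
(E-L) ⇒ (L-L)   [E -> L]
(L-L) ⇒ (i-L)   [L -> i]
(i-L) ⇒ (i-i)   [L -> i]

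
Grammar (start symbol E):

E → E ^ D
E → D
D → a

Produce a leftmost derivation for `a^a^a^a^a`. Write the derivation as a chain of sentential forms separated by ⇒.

E⇒E^D⇒E^D^D⇒E^D^D^D⇒E^D^D^D^D⇒D^D^D^D^D⇒a^D^D^D^D⇒a^a^D^D^D⇒a^a^a^D^D⇒a^a^a^a^D⇒a^a^a^a^a

E ⇒ E^D   [E → E ^ D]
E^D ⇒ E^D^D   [E → E ^ D]
E^D^D ⇒ E^D^D^D   [E → E ^ D]
E^D^D^D ⇒ E^D^D^D^D   [E → E ^ D]
E^D^D^D^D ⇒ D^D^D^D^D   [E → D]
D^D^D^D^D ⇒ a^D^D^D^D   [D → a]
a^D^D^D^D ⇒ a^a^D^D^D   [D → a]
a^a^D^D^D ⇒ a^a^a^D^D   [D → a]
a^a^a^D^D ⇒ a^a^a^a^D   [D → a]
a^a^a^a^D ⇒ a^a^a^a^a   [D → a]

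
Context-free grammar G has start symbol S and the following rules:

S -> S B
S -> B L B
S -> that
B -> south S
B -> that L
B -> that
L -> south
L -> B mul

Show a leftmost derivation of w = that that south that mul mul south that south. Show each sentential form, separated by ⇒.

S ⇒ B L B   [S -> B L B]
B L B ⇒ that L L B   [B -> that L]
that L L B ⇒ that B mul L B   [L -> B mul]
that B mul L B ⇒ that that L mul L B   [B -> that L]
that that L mul L B ⇒ that that B mul mul L B   [L -> B mul]
that that B mul mul L B ⇒ that that south S mul mul L B   [B -> south S]
that that south S mul mul L B ⇒ that that south that mul mul L B   [S -> that]
that that south that mul mul L B ⇒ that that south that mul mul south B   [L -> south]
that that south that mul mul south B ⇒ that that south that mul mul south that L   [B -> that L]
that that south that mul mul south that L ⇒ that that south that mul mul south that south   [L -> south]

S ⇒ B L B ⇒ that L L B ⇒ that B mul L B ⇒ that that L mul L B ⇒ that that B mul mul L B ⇒ that that south S mul mul L B ⇒ that that south that mul mul L B ⇒ that that south that mul mul south B ⇒ that that south that mul mul south that L ⇒ that that south that mul mul south that south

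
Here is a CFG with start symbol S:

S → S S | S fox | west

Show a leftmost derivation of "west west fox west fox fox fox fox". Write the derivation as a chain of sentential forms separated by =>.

S => S fox   [S → S fox]
S fox => S fox fox   [S → S fox]
S fox fox => S fox fox fox   [S → S fox]
S fox fox fox => S fox fox fox fox   [S → S fox]
S fox fox fox fox => S S fox fox fox fox   [S → S S]
S S fox fox fox fox => S fox S fox fox fox fox   [S → S fox]
S fox S fox fox fox fox => S S fox S fox fox fox fox   [S → S S]
S S fox S fox fox fox fox => west S fox S fox fox fox fox   [S → west]
west S fox S fox fox fox fox => west west fox S fox fox fox fox   [S → west]
west west fox S fox fox fox fox => west west fox west fox fox fox fox   [S → west]

S => S fox => S fox fox => S fox fox fox => S fox fox fox fox => S S fox fox fox fox => S fox S fox fox fox fox => S S fox S fox fox fox fox => west S fox S fox fox fox fox => west west fox S fox fox fox fox => west west fox west fox fox fox fox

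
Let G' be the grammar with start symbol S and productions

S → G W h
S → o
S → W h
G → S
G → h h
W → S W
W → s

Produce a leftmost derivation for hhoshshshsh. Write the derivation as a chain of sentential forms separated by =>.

S => Wh   [S → W h]
Wh => SWh   [W → S W]
SWh => GWhWh   [S → G W h]
GWhWh => SWhWh   [G → S]
SWhWh => GWhWhWh   [S → G W h]
GWhWhWh => hhWhWhWh   [G → h h]
hhWhWhWh => hhSWhWhWh   [W → S W]
hhSWhWhWh => hhGWhWhWhWh   [S → G W h]
hhGWhWhWhWh => hhSWhWhWhWh   [G → S]
hhSWhWhWhWh => hhoWhWhWhWh   [S → o]
hhoWhWhWhWh => hhoshWhWhWh   [W → s]
hhoshWhWhWh => hhoshshWhWh   [W → s]
hhoshshWhWh => hhoshshshWh   [W → s]
hhoshshshWh => hhoshshshsh   [W → s]

S => Wh => SWh => GWhWh => SWhWh => GWhWhWh => hhWhWhWh => hhSWhWhWh => hhGWhWhWhWh => hhSWhWhWhWh => hhoWhWhWhWh => hhoshWhWhWh => hhoshshWhWh => hhoshshshWh => hhoshshshsh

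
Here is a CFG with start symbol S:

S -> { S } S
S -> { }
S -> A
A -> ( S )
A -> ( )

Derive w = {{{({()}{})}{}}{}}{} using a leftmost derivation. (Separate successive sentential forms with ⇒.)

S ⇒ {S}S ⇒ {{S}S}S ⇒ {{{S}S}S}S ⇒ {{{A}S}S}S ⇒ {{{(S)}S}S}S ⇒ {{{({S}S)}S}S}S ⇒ {{{({A}S)}S}S}S ⇒ {{{({()}S)}S}S}S ⇒ {{{({()}{})}S}S}S ⇒ {{{({()}{})}{}}S}S ⇒ {{{({()}{})}{}}{}}S ⇒ {{{({()}{})}{}}{}}{}

S ⇒ {S}S   [S -> { S } S]
{S}S ⇒ {{S}S}S   [S -> { S } S]
{{S}S}S ⇒ {{{S}S}S}S   [S -> { S } S]
{{{S}S}S}S ⇒ {{{A}S}S}S   [S -> A]
{{{A}S}S}S ⇒ {{{(S)}S}S}S   [A -> ( S )]
{{{(S)}S}S}S ⇒ {{{({S}S)}S}S}S   [S -> { S } S]
{{{({S}S)}S}S}S ⇒ {{{({A}S)}S}S}S   [S -> A]
{{{({A}S)}S}S}S ⇒ {{{({()}S)}S}S}S   [A -> ( )]
{{{({()}S)}S}S}S ⇒ {{{({()}{})}S}S}S   [S -> { }]
{{{({()}{})}S}S}S ⇒ {{{({()}{})}{}}S}S   [S -> { }]
{{{({()}{})}{}}S}S ⇒ {{{({()}{})}{}}{}}S   [S -> { }]
{{{({()}{})}{}}{}}S ⇒ {{{({()}{})}{}}{}}{}   [S -> { }]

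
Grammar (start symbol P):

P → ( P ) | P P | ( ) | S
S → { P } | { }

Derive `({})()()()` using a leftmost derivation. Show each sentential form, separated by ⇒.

P ⇒ PP ⇒ PPP ⇒ PPPP ⇒ (P)PPP ⇒ (S)PPP ⇒ ({})PPP ⇒ ({})()PP ⇒ ({})()()P ⇒ ({})()()()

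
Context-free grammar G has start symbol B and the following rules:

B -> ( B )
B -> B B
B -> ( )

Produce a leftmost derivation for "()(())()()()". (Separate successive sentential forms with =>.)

B=>BB=>BBB=>()BB=>()BBB=>()BBBB=>()(B)BBB=>()(())BBB=>()(())()BB=>()(())()()B=>()(())()()()

B => BB   [B -> B B]
BB => BBB   [B -> B B]
BBB => ()BB   [B -> ( )]
()BB => ()BBB   [B -> B B]
()BBB => ()BBBB   [B -> B B]
()BBBB => ()(B)BBB   [B -> ( B )]
()(B)BBB => ()(())BBB   [B -> ( )]
()(())BBB => ()(())()BB   [B -> ( )]
()(())()BB => ()(())()()B   [B -> ( )]
()(())()()B => ()(())()()()   [B -> ( )]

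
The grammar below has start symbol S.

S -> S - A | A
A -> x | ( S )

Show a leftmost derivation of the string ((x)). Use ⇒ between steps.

S ⇒ A ⇒ (S) ⇒ (A) ⇒ ((S)) ⇒ ((A)) ⇒ ((x))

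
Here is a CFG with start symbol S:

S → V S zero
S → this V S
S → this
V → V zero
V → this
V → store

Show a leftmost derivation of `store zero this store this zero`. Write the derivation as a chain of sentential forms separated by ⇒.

S ⇒ V S zero ⇒ V zero S zero ⇒ store zero S zero ⇒ store zero this V S zero ⇒ store zero this store S zero ⇒ store zero this store this zero

S ⇒ V S zero   [S → V S zero]
V S zero ⇒ V zero S zero   [V → V zero]
V zero S zero ⇒ store zero S zero   [V → store]
store zero S zero ⇒ store zero this V S zero   [S → this V S]
store zero this V S zero ⇒ store zero this store S zero   [V → store]
store zero this store S zero ⇒ store zero this store this zero   [S → this]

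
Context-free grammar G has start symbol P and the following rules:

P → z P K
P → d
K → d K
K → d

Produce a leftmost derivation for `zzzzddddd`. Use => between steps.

P => zPK   [P → z P K]
zPK => zzPKK   [P → z P K]
zzPKK => zzzPKKK   [P → z P K]
zzzPKKK => zzzzPKKKK   [P → z P K]
zzzzPKKKK => zzzzdKKKK   [P → d]
zzzzdKKKK => zzzzddKKK   [K → d]
zzzzddKKK => zzzzdddKK   [K → d]
zzzzdddKK => zzzzddddK   [K → d]
zzzzddddK => zzzzddddd   [K → d]

P => zPK => zzPKK => zzzPKKK => zzzzPKKKK => zzzzdKKKK => zzzzddKKK => zzzzdddKK => zzzzddddK => zzzzddddd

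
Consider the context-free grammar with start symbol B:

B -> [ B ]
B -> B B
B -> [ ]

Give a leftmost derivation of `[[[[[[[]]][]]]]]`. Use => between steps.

B => [B]   [B -> [ B ]]
[B] => [[B]]   [B -> [ B ]]
[[B]] => [[[B]]]   [B -> [ B ]]
[[[B]]] => [[[[B]]]]   [B -> [ B ]]
[[[[B]]]] => [[[[BB]]]]   [B -> B B]
[[[[BB]]]] => [[[[[B]B]]]]   [B -> [ B ]]
[[[[[B]B]]]] => [[[[[[B]]B]]]]   [B -> [ B ]]
[[[[[[B]]B]]]] => [[[[[[[]]]B]]]]   [B -> [ ]]
[[[[[[[]]]B]]]] => [[[[[[[]]][]]]]]   [B -> [ ]]

B => [B] => [[B]] => [[[B]]] => [[[[B]]]] => [[[[BB]]]] => [[[[[B]B]]]] => [[[[[[B]]B]]]] => [[[[[[[]]]B]]]] => [[[[[[[]]][]]]]]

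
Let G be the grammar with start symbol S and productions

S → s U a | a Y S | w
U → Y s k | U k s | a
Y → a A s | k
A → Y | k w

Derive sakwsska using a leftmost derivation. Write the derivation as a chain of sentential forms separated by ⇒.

S ⇒ sUa ⇒ sYska ⇒ saAsska ⇒ sakwsska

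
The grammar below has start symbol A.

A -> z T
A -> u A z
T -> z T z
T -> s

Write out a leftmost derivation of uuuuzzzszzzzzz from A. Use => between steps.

A => uAz   [A -> u A z]
uAz => uuAzz   [A -> u A z]
uuAzz => uuuAzzz   [A -> u A z]
uuuAzzz => uuuuAzzzz   [A -> u A z]
uuuuAzzzz => uuuuzTzzzz   [A -> z T]
uuuuzTzzzz => uuuuzzTzzzzz   [T -> z T z]
uuuuzzTzzzzz => uuuuzzzTzzzzzz   [T -> z T z]
uuuuzzzTzzzzzz => uuuuzzzszzzzzz   [T -> s]

A => uAz => uuAzz => uuuAzzz => uuuuAzzzz => uuuuzTzzzz => uuuuzzTzzzzz => uuuuzzzTzzzzzz => uuuuzzzszzzzzz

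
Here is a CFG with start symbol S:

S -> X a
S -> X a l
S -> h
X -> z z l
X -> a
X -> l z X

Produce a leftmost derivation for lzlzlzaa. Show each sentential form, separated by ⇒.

S ⇒ Xa ⇒ lzXa ⇒ lzlzXa ⇒ lzlzlzXa ⇒ lzlzlzaa

S ⇒ Xa   [S -> X a]
Xa ⇒ lzXa   [X -> l z X]
lzXa ⇒ lzlzXa   [X -> l z X]
lzlzXa ⇒ lzlzlzXa   [X -> l z X]
lzlzlzXa ⇒ lzlzlzaa   [X -> a]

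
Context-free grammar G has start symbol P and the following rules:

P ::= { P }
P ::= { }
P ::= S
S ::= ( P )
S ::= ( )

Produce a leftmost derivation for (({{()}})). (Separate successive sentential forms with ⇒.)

P ⇒ S ⇒ (P) ⇒ (S) ⇒ ((P)) ⇒ (({P})) ⇒ (({{P}})) ⇒ (({{S}})) ⇒ (({{()}}))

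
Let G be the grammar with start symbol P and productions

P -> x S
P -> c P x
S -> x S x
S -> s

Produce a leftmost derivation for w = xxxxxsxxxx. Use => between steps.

P => xS   [P -> x S]
xS => xxSx   [S -> x S x]
xxSx => xxxSxx   [S -> x S x]
xxxSxx => xxxxSxxx   [S -> x S x]
xxxxSxxx => xxxxxSxxxx   [S -> x S x]
xxxxxSxxxx => xxxxxsxxxx   [S -> s]

P=>xS=>xxSx=>xxxSxx=>xxxxSxxx=>xxxxxSxxxx=>xxxxxsxxxx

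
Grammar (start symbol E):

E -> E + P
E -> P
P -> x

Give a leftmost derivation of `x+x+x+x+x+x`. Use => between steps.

E=>E+P=>E+P+P=>E+P+P+P=>E+P+P+P+P=>E+P+P+P+P+P=>P+P+P+P+P+P=>x+P+P+P+P+P=>x+x+P+P+P+P=>x+x+x+P+P+P=>x+x+x+x+P+P=>x+x+x+x+x+P=>x+x+x+x+x+x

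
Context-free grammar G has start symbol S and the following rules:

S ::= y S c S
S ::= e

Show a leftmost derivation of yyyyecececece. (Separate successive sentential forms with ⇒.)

S ⇒ yScS   [S ::= y S c S]
yScS ⇒ yyScScS   [S ::= y S c S]
yyScScS ⇒ yyyScScScS   [S ::= y S c S]
yyyScScScS ⇒ yyyyScScScScS   [S ::= y S c S]
yyyyScScScScS ⇒ yyyyecScScScS   [S ::= e]
yyyyecScScScS ⇒ yyyyececScScS   [S ::= e]
yyyyececScScS ⇒ yyyyecececScS   [S ::= e]
yyyyecececScS ⇒ yyyyececececS   [S ::= e]
yyyyececececS ⇒ yyyyecececece   [S ::= e]

S⇒yScS⇒yyScScS⇒yyyScScScS⇒yyyyScScScScS⇒yyyyecScScScS⇒yyyyececScScS⇒yyyyecececScS⇒yyyyececececS⇒yyyyecececece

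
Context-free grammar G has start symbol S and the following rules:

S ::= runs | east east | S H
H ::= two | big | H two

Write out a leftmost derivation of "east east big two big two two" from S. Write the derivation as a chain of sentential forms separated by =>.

S => S H => S H H => S H H H => east east H H H => east east big H H => east east big two H => east east big two H two => east east big two H two two => east east big two big two two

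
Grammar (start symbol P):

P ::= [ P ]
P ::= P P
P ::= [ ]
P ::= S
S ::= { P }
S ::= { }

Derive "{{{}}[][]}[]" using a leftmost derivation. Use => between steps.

P=>PP=>SP=>{P}P=>{PP}P=>{PPP}P=>{SPP}P=>{{P}PP}P=>{{S}PP}P=>{{{}}PP}P=>{{{}}[]P}P=>{{{}}[][]}P=>{{{}}[][]}[]

P => PP   [P ::= P P]
PP => SP   [P ::= S]
SP => {P}P   [S ::= { P }]
{P}P => {PP}P   [P ::= P P]
{PP}P => {PPP}P   [P ::= P P]
{PPP}P => {SPP}P   [P ::= S]
{SPP}P => {{P}PP}P   [S ::= { P }]
{{P}PP}P => {{S}PP}P   [P ::= S]
{{S}PP}P => {{{}}PP}P   [S ::= { }]
{{{}}PP}P => {{{}}[]P}P   [P ::= [ ]]
{{{}}[]P}P => {{{}}[][]}P   [P ::= [ ]]
{{{}}[][]}P => {{{}}[][]}[]   [P ::= [ ]]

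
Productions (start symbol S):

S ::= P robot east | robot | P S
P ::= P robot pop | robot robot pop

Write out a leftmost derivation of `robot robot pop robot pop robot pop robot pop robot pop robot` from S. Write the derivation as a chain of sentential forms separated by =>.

S => P S => P robot pop S => P robot pop robot pop S => P robot pop robot pop robot pop S => P robot pop robot pop robot pop robot pop S => robot robot pop robot pop robot pop robot pop robot pop S => robot robot pop robot pop robot pop robot pop robot pop robot

S => P S   [S ::= P S]
P S => P robot pop S   [P ::= P robot pop]
P robot pop S => P robot pop robot pop S   [P ::= P robot pop]
P robot pop robot pop S => P robot pop robot pop robot pop S   [P ::= P robot pop]
P robot pop robot pop robot pop S => P robot pop robot pop robot pop robot pop S   [P ::= P robot pop]
P robot pop robot pop robot pop robot pop S => robot robot pop robot pop robot pop robot pop robot pop S   [P ::= robot robot pop]
robot robot pop robot pop robot pop robot pop robot pop S => robot robot pop robot pop robot pop robot pop robot pop robot   [S ::= robot]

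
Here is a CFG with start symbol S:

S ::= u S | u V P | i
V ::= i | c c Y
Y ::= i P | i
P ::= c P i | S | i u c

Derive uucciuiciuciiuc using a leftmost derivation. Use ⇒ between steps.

S⇒uS⇒uuVP⇒uuccYP⇒uucciPP⇒uucciSP⇒uucciuVPP⇒uucciuiPP⇒uucciuicPiP⇒uucciuiciuciP⇒uucciuiciuciiuc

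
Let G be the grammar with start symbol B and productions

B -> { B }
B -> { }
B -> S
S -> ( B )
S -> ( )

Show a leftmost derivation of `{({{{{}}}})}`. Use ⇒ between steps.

B ⇒ {B} ⇒ {S} ⇒ {(B)} ⇒ {({B})} ⇒ {({{B}})} ⇒ {({{{B}}})} ⇒ {({{{{}}}})}

B ⇒ {B}   [B -> { B }]
{B} ⇒ {S}   [B -> S]
{S} ⇒ {(B)}   [S -> ( B )]
{(B)} ⇒ {({B})}   [B -> { B }]
{({B})} ⇒ {({{B}})}   [B -> { B }]
{({{B}})} ⇒ {({{{B}}})}   [B -> { B }]
{({{{B}}})} ⇒ {({{{{}}}})}   [B -> { }]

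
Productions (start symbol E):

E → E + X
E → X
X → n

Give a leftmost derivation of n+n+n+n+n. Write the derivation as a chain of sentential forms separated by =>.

E=>E+X=>E+X+X=>E+X+X+X=>E+X+X+X+X=>X+X+X+X+X=>n+X+X+X+X=>n+n+X+X+X=>n+n+n+X+X=>n+n+n+n+X=>n+n+n+n+n

E => E+X   [E → E + X]
E+X => E+X+X   [E → E + X]
E+X+X => E+X+X+X   [E → E + X]
E+X+X+X => E+X+X+X+X   [E → E + X]
E+X+X+X+X => X+X+X+X+X   [E → X]
X+X+X+X+X => n+X+X+X+X   [X → n]
n+X+X+X+X => n+n+X+X+X   [X → n]
n+n+X+X+X => n+n+n+X+X   [X → n]
n+n+n+X+X => n+n+n+n+X   [X → n]
n+n+n+n+X => n+n+n+n+n   [X → n]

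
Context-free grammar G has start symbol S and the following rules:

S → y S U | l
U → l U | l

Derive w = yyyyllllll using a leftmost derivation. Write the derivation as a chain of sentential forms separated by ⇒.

S⇒ySU⇒yySUU⇒yyySUUU⇒yyyySUUUU⇒yyyylUUUU⇒yyyyllUUU⇒yyyylllUU⇒yyyyllllUU⇒yyyylllllU⇒yyyyllllll

S ⇒ ySU   [S → y S U]
ySU ⇒ yySUU   [S → y S U]
yySUU ⇒ yyySUUU   [S → y S U]
yyySUUU ⇒ yyyySUUUU   [S → y S U]
yyyySUUUU ⇒ yyyylUUUU   [S → l]
yyyylUUUU ⇒ yyyyllUUU   [U → l]
yyyyllUUU ⇒ yyyylllUU   [U → l]
yyyylllUU ⇒ yyyyllllUU   [U → l U]
yyyyllllUU ⇒ yyyylllllU   [U → l]
yyyylllllU ⇒ yyyyllllll   [U → l]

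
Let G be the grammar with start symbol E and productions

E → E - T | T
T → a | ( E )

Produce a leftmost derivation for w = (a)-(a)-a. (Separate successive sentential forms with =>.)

E => E-T => E-T-T => T-T-T => (E)-T-T => (T)-T-T => (a)-T-T => (a)-(E)-T => (a)-(T)-T => (a)-(a)-T => (a)-(a)-a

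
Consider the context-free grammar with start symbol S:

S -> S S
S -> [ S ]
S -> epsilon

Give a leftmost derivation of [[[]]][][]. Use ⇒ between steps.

S⇒SS⇒SSS⇒SSSS⇒[S]SSS⇒[[S]]SSS⇒[[[S]]]SSS⇒[[[]]]SSS⇒[[[]]][S]SS⇒[[[]]][]SS⇒[[[]]][][S]S⇒[[[]]][][]S⇒[[[]]][][]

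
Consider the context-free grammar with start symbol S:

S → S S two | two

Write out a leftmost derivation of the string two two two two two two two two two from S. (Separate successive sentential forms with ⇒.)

S ⇒ S S two ⇒ S S two S two ⇒ S S two S two S two ⇒ S S two S two S two S two ⇒ two S two S two S two S two ⇒ two two two S two S two S two ⇒ two two two two two S two S two ⇒ two two two two two two two S two ⇒ two two two two two two two two two

S ⇒ S S two   [S → S S two]
S S two ⇒ S S two S two   [S → S S two]
S S two S two ⇒ S S two S two S two   [S → S S two]
S S two S two S two ⇒ S S two S two S two S two   [S → S S two]
S S two S two S two S two ⇒ two S two S two S two S two   [S → two]
two S two S two S two S two ⇒ two two two S two S two S two   [S → two]
two two two S two S two S two ⇒ two two two two two S two S two   [S → two]
two two two two two S two S two ⇒ two two two two two two two S two   [S → two]
two two two two two two two S two ⇒ two two two two two two two two two   [S → two]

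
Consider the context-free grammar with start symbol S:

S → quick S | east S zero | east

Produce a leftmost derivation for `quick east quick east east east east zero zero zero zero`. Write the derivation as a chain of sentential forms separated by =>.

S => quick S   [S → quick S]
quick S => quick east S zero   [S → east S zero]
quick east S zero => quick east quick S zero   [S → quick S]
quick east quick S zero => quick east quick east S zero zero   [S → east S zero]
quick east quick east S zero zero => quick east quick east east S zero zero zero   [S → east S zero]
quick east quick east east S zero zero zero => quick east quick east east east S zero zero zero zero   [S → east S zero]
quick east quick east east east S zero zero zero zero => quick east quick east east east east zero zero zero zero   [S → east]

S => quick S => quick east S zero => quick east quick S zero => quick east quick east S zero zero => quick east quick east east S zero zero zero => quick east quick east east east S zero zero zero zero => quick east quick east east east east zero zero zero zero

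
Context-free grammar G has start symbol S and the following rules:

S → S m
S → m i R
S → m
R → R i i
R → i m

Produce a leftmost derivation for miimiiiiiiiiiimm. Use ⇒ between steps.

S ⇒ Sm   [S → S m]
Sm ⇒ Smm   [S → S m]
Smm ⇒ miRmm   [S → m i R]
miRmm ⇒ miRiimm   [R → R i i]
miRiimm ⇒ miRiiiimm   [R → R i i]
miRiiiimm ⇒ miRiiiiiimm   [R → R i i]
miRiiiiiimm ⇒ miRiiiiiiiimm   [R → R i i]
miRiiiiiiiimm ⇒ miRiiiiiiiiiimm   [R → R i i]
miRiiiiiiiiiimm ⇒ miimiiiiiiiiiimm   [R → i m]

S⇒Sm⇒Smm⇒miRmm⇒miRiimm⇒miRiiiimm⇒miRiiiiiimm⇒miRiiiiiiiimm⇒miRiiiiiiiiiimm⇒miimiiiiiiiiiimm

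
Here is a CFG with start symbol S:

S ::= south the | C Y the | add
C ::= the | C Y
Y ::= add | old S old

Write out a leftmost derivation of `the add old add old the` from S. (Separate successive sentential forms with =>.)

S => C Y the => C Y Y the => the Y Y the => the add Y the => the add old S old the => the add old add old the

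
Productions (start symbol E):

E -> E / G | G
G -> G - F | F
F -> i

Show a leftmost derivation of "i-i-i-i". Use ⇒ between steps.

E ⇒ G   [E -> G]
G ⇒ G-F   [G -> G - F]
G-F ⇒ G-F-F   [G -> G - F]
G-F-F ⇒ G-F-F-F   [G -> G - F]
G-F-F-F ⇒ F-F-F-F   [G -> F]
F-F-F-F ⇒ i-F-F-F   [F -> i]
i-F-F-F ⇒ i-i-F-F   [F -> i]
i-i-F-F ⇒ i-i-i-F   [F -> i]
i-i-i-F ⇒ i-i-i-i   [F -> i]

E ⇒ G ⇒ G-F ⇒ G-F-F ⇒ G-F-F-F ⇒ F-F-F-F ⇒ i-F-F-F ⇒ i-i-F-F ⇒ i-i-i-F ⇒ i-i-i-i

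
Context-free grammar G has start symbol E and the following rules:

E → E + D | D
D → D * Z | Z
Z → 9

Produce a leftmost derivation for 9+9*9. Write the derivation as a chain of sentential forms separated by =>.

E => E+D => D+D => Z+D => 9+D => 9+D*Z => 9+Z*Z => 9+9*Z => 9+9*9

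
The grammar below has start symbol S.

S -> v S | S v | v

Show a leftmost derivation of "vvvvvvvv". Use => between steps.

S => vS => vSv => vvSv => vvSvv => vvSvvv => vvvSvvv => vvvvSvvv => vvvvvvvv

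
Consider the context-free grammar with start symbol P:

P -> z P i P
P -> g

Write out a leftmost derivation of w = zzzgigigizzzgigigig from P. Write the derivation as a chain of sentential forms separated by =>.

P => zPiP => zzPiPiP => zzzPiPiPiP => zzzgiPiPiP => zzzgigiPiP => zzzgigigiP => zzzgigigizPiP => zzzgigigizzPiPiP => zzzgigigizzzPiPiPiP => zzzgigigizzzgiPiPiP => zzzgigigizzzgigiPiP => zzzgigigizzzgigigiP => zzzgigigizzzgigigig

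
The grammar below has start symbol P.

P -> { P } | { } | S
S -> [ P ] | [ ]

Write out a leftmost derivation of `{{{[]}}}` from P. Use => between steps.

P=>{P}=>{{P}}=>{{{P}}}=>{{{S}}}=>{{{[]}}}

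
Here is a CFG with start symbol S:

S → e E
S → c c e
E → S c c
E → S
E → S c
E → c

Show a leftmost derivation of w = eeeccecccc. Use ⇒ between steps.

S⇒eE⇒eScc⇒eeEcc⇒eeSccc⇒eeeEccc⇒eeeScccc⇒eeeccecccc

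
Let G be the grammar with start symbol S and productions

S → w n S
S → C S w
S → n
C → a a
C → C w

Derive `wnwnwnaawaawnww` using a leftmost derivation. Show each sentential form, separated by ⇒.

S⇒wnS⇒wnwnS⇒wnwnwnS⇒wnwnwnCSw⇒wnwnwnCwSw⇒wnwnwnaawSw⇒wnwnwnaawCSww⇒wnwnwnaawCwSww⇒wnwnwnaawaawSww⇒wnwnwnaawaawnww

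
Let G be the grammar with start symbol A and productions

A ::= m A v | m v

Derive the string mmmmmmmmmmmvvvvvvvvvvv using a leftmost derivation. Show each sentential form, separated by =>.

A => mAv => mmAvv => mmmAvvv => mmmmAvvvv => mmmmmAvvvvv => mmmmmmAvvvvvv => mmmmmmmAvvvvvvv => mmmmmmmmAvvvvvvvv => mmmmmmmmmAvvvvvvvvv => mmmmmmmmmmAvvvvvvvvvv => mmmmmmmmmmmvvvvvvvvvvv

A => mAv   [A ::= m A v]
mAv => mmAvv   [A ::= m A v]
mmAvv => mmmAvvv   [A ::= m A v]
mmmAvvv => mmmmAvvvv   [A ::= m A v]
mmmmAvvvv => mmmmmAvvvvv   [A ::= m A v]
mmmmmAvvvvv => mmmmmmAvvvvvv   [A ::= m A v]
mmmmmmAvvvvvv => mmmmmmmAvvvvvvv   [A ::= m A v]
mmmmmmmAvvvvvvv => mmmmmmmmAvvvvvvvv   [A ::= m A v]
mmmmmmmmAvvvvvvvv => mmmmmmmmmAvvvvvvvvv   [A ::= m A v]
mmmmmmmmmAvvvvvvvvv => mmmmmmmmmmAvvvvvvvvvv   [A ::= m A v]
mmmmmmmmmmAvvvvvvvvvv => mmmmmmmmmmmvvvvvvvvvvv   [A ::= m v]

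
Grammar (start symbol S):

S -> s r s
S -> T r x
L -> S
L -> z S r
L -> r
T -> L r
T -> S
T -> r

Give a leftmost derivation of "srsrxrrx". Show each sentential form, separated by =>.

S=>Trx=>Lrrx=>Srrx=>Trxrrx=>Srxrrx=>srsrxrrx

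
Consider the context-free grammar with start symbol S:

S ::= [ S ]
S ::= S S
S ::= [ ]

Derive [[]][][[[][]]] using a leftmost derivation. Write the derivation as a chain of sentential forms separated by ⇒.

S ⇒ SS   [S ::= S S]
SS ⇒ [S]S   [S ::= [ S ]]
[S]S ⇒ [[]]S   [S ::= [ ]]
[[]]S ⇒ [[]]SS   [S ::= S S]
[[]]SS ⇒ [[]][]S   [S ::= [ ]]
[[]][]S ⇒ [[]][][S]   [S ::= [ S ]]
[[]][][S] ⇒ [[]][][[S]]   [S ::= [ S ]]
[[]][][[S]] ⇒ [[]][][[SS]]   [S ::= S S]
[[]][][[SS]] ⇒ [[]][][[[]S]]   [S ::= [ ]]
[[]][][[[]S]] ⇒ [[]][][[[][]]]   [S ::= [ ]]

S ⇒ SS ⇒ [S]S ⇒ [[]]S ⇒ [[]]SS ⇒ [[]][]S ⇒ [[]][][S] ⇒ [[]][][[S]] ⇒ [[]][][[SS]] ⇒ [[]][][[[]S]] ⇒ [[]][][[[][]]]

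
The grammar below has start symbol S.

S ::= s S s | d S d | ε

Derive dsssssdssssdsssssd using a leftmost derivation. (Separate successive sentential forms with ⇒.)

S ⇒ dSd ⇒ dsSsd ⇒ dssSssd ⇒ dsssSsssd ⇒ dssssSssssd ⇒ dsssssSsssssd ⇒ dsssssdSdsssssd ⇒ dsssssdsSsdsssssd ⇒ dsssssdssSssdsssssd ⇒ dsssssdssssdsssssd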